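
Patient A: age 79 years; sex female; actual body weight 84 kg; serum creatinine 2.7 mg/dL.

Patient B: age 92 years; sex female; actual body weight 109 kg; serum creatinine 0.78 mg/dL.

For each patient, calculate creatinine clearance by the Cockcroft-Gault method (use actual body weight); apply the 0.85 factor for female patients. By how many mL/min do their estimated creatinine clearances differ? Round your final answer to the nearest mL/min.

57 mL/min

Patient A: CrCl = (140 − 79) × 84 / (72 × 2.7) × 0.85 = 5124.0 / 194.40 × 0.85 ≈ 22.4 mL/min
Patient B: CrCl = (140 − 92) × 109 / (72 × 0.78) × 0.85 = 5232.0 / 56.16 × 0.85 ≈ 79.2 mL/min
|22.4 − 79.2| = 56.8 mL/min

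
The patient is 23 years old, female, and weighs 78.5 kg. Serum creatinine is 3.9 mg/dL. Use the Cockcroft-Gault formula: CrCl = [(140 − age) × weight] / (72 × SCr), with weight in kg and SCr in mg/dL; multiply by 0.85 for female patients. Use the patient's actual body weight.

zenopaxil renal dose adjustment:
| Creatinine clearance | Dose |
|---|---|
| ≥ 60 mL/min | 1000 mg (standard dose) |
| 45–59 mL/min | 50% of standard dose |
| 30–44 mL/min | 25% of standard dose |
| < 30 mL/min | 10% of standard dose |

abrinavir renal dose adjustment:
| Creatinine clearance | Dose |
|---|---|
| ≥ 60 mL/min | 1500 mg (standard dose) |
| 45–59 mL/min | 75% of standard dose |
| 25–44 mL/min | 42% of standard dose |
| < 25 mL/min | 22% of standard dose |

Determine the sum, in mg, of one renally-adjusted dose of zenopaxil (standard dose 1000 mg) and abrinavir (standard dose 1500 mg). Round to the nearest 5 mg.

CrCl = (140 − 23) × 78.5 / (72 × 3.9) × 0.85 = 9184.5 / 280.80 × 0.85 ≈ 27.8 mL/min
CrCl ≈ 28 mL/min.
zenopaxil: < 30 mL/min → 10% of 1000 mg = 100 mg.
abrinavir: 25–44 mL/min → 42% of 1500 mg = 630 mg.
Total = 100 + 630 = 730 mg.

730 mg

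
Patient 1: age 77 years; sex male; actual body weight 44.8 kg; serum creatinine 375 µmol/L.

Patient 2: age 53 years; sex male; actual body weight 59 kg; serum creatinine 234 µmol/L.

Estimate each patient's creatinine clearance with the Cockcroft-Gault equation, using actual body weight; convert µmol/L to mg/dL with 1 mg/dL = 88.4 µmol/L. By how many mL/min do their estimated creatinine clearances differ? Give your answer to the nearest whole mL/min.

18 mL/min

Patient 1: SCr = 375 / 88.4 = 4.242 mg/dL
Patient 1: CrCl = (140 − 77) × 44.8 / (72 × 4.242) = 2822.4 / 305.42 ≈ 9.2 mL/min
Patient 2: SCr = 234 / 88.4 = 2.647 mg/dL
Patient 2: CrCl = (140 − 53) × 59 / (72 × 2.647) = 5133.0 / 190.58 ≈ 26.9 mL/min
|9.2 − 26.9| = 17.7 mL/min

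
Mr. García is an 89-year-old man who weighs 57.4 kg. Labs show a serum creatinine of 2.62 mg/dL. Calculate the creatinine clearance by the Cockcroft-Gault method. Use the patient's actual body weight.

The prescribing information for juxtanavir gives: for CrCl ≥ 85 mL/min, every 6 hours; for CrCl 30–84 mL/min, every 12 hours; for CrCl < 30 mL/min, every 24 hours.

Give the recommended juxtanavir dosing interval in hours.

CrCl = (140 − 89) × 57.4 / (72 × 2.62) = 2927.4 / 188.64 ≈ 15.5 mL/min
CrCl ≈ 16 mL/min → bracket < 30 mL/min → every 24 hours.

every 24 hours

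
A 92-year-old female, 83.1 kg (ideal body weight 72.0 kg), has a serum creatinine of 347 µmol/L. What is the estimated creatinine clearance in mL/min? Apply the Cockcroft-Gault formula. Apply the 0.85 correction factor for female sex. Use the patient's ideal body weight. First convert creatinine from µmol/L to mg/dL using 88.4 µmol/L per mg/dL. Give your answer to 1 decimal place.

10.4 mL/min

SCr = 347 / 88.4 = 3.925 mg/dL
CrCl = (140 − 92) × 72 / (72 × 3.925) × 0.85 = 3456.0 / 282.60 × 0.85 ≈ 10.4 mL/min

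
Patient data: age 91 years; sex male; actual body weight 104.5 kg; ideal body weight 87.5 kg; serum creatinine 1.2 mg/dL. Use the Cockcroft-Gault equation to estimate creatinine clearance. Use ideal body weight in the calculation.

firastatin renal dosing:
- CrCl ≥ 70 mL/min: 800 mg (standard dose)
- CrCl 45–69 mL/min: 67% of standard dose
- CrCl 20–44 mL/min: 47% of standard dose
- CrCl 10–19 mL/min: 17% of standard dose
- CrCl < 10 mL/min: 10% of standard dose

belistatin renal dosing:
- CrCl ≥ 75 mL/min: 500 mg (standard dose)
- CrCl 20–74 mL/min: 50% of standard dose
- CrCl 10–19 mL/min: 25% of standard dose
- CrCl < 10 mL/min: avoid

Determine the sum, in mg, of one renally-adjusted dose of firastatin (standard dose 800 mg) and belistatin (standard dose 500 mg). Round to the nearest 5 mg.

CrCl = (140 − 91) × 87.5 / (72 × 1.2) = 4287.5 / 86.40 ≈ 49.6 mL/min
CrCl ≈ 50 mL/min.
firastatin: 45–69 mL/min → 67% of 800 mg = 536 mg.
belistatin: 20–74 mL/min → 50% of 500 mg = 250 mg.
Total = 536 + 250 = 786 mg.

785 mg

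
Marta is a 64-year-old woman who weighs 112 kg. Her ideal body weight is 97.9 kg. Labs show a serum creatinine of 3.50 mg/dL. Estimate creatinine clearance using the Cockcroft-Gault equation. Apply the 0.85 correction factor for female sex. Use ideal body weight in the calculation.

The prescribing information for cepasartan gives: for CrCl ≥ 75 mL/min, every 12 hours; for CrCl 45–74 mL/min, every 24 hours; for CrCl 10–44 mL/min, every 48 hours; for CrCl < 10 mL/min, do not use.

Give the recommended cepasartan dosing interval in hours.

CrCl = (140 − 64) × 97.9 / (72 × 3.5) × 0.85 = 7440.4 / 252.00 × 0.85 ≈ 25.1 mL/min
CrCl ≈ 25 mL/min → bracket 10–44 mL/min → every 48 hours.

every 48 hours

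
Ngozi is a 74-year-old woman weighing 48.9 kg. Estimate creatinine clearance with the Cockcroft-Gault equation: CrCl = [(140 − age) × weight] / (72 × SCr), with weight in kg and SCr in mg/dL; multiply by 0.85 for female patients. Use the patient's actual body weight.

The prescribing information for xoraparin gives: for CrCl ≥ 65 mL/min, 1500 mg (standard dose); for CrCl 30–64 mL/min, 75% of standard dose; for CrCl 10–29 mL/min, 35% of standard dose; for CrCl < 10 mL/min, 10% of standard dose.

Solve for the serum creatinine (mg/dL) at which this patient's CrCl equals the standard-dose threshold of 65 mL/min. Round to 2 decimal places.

Standard dose requires CrCl ≥ 65 mL/min.
Set (140 − 74) × 48.9 × 0.85 / (72 × SCr) = 65
SCr = (140 − 74) × 48.9 × 0.85 / (72 × 65) = 0.586 mg/dL

0.59 mg/dL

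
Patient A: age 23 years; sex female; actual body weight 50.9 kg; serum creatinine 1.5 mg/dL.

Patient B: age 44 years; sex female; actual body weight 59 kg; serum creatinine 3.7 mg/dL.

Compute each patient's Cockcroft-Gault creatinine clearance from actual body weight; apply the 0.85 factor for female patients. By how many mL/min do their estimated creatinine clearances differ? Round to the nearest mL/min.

29 mL/min

Patient A: CrCl = (140 − 23) × 50.9 / (72 × 1.5) × 0.85 = 5955.3 / 108.00 × 0.85 ≈ 46.9 mL/min
Patient B: CrCl = (140 − 44) × 59 / (72 × 3.7) × 0.85 = 5664.0 / 266.40 × 0.85 ≈ 18.1 mL/min
|46.9 − 18.1| = 28.8 mL/min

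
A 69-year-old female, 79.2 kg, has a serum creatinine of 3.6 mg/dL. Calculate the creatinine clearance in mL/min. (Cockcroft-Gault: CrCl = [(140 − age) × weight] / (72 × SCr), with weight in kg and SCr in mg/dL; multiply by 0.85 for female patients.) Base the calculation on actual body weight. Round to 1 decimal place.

18.4 mL/min

CrCl = (140 − 69) × 79.2 / (72 × 3.6) × 0.85 = 5623.2 / 259.20 × 0.85 ≈ 18.4 mL/min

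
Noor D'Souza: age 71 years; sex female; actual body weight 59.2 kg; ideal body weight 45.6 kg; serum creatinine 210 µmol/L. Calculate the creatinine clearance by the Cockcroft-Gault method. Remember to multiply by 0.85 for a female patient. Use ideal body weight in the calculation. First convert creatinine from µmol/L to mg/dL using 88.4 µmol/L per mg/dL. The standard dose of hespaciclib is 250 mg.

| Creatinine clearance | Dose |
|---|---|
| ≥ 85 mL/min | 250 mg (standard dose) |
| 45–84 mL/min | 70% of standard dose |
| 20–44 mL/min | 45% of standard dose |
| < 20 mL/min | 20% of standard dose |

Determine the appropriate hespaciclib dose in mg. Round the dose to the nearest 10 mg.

50 mg

SCr = 210 / 88.4 = 2.376 mg/dL
CrCl = (140 − 71) × 45.6 / (72 × 2.376) × 0.85 = 3146.4 / 171.07 × 0.85 ≈ 15.6 mL/min
CrCl ≈ 16 mL/min → bracket < 20 mL/min.
20% of 250 mg = 50 mg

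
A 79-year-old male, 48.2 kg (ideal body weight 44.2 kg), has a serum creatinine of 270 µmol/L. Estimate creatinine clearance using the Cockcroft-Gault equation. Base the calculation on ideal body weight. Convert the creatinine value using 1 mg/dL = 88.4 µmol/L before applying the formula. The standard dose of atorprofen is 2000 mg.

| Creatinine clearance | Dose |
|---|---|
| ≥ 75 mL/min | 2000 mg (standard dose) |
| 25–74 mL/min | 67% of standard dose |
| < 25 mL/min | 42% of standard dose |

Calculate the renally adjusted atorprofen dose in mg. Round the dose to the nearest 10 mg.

840 mg

SCr = 270 / 88.4 = 3.054 mg/dL
CrCl = (140 − 79) × 44.2 / (72 × 3.054) = 2696.2 / 219.89 ≈ 12.3 mL/min
CrCl ≈ 12 mL/min → bracket < 25 mL/min.
42% of 2000 mg = 840 mg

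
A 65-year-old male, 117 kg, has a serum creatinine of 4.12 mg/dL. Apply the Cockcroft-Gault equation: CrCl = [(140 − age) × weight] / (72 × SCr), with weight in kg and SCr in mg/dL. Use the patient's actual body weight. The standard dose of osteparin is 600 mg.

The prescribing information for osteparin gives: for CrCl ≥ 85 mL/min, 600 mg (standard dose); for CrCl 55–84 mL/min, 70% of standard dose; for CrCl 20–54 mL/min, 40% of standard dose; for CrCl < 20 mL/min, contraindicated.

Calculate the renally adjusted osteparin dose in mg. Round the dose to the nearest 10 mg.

240 mg

CrCl = (140 − 65) × 117 / (72 × 4.12) = 8775.0 / 296.64 ≈ 29.6 mL/min
CrCl ≈ 30 mL/min → bracket 20–54 mL/min.
40% of 600 mg = 240 mg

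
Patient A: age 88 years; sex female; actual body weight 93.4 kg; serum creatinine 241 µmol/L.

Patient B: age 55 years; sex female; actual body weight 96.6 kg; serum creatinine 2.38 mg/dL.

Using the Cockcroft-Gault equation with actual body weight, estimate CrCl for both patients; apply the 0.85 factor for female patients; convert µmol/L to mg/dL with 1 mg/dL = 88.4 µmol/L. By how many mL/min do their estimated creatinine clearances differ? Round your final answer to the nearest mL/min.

Patient A: SCr = 241 / 88.4 = 2.726 mg/dL
Patient A: CrCl = (140 − 88) × 93.4 / (72 × 2.726) × 0.85 = 4856.8 / 196.27 × 0.85 ≈ 21.0 mL/min
Patient B: CrCl = (140 − 55) × 96.6 / (72 × 2.38) × 0.85 = 8211.0 / 171.36 × 0.85 ≈ 40.7 mL/min
|21.0 − 40.7| = 19.7 mL/min

20 mL/min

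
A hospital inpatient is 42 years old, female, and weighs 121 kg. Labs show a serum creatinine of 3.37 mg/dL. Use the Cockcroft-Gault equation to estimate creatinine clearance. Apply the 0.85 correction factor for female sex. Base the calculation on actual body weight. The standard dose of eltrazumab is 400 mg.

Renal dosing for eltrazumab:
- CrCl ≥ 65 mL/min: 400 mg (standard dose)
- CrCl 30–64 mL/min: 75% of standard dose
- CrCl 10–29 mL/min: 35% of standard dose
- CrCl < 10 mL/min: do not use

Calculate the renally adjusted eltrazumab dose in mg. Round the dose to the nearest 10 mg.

CrCl = (140 − 42) × 121 / (72 × 3.37) × 0.85 = 11858.0 / 242.64 × 0.85 ≈ 41.5 mL/min
CrCl ≈ 42 mL/min → bracket 30–64 mL/min.
75% of 400 mg = 300 mg

300 mg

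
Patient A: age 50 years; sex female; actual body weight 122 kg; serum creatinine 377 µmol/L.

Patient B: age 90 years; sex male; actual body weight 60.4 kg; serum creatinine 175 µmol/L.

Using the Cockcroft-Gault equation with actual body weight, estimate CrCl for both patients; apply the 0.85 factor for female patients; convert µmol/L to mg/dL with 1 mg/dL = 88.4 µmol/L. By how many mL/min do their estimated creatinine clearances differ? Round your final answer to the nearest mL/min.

Patient A: SCr = 377 / 88.4 = 4.265 mg/dL
Patient A: CrCl = (140 − 50) × 122 / (72 × 4.265) × 0.85 = 10980.0 / 307.08 × 0.85 ≈ 30.4 mL/min
Patient B: SCr = 175 / 88.4 = 1.98 mg/dL
Patient B: CrCl = (140 − 90) × 60.4 / (72 × 1.98) = 3020.0 / 142.56 ≈ 21.2 mL/min
|30.4 − 21.2| = 9.2 mL/min

9 mL/min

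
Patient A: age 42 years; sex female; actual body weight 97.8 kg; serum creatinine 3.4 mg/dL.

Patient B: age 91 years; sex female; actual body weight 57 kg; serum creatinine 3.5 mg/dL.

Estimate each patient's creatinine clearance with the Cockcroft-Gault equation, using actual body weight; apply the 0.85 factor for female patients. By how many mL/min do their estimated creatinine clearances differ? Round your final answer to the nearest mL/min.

Patient A: CrCl = (140 − 42) × 97.8 / (72 × 3.4) × 0.85 = 9584.4 / 244.80 × 0.85 ≈ 33.3 mL/min
Patient B: CrCl = (140 − 91) × 57 / (72 × 3.5) × 0.85 = 2793.0 / 252.00 × 0.85 ≈ 9.4 mL/min
|33.3 − 9.4| = 23.9 mL/min

24 mL/min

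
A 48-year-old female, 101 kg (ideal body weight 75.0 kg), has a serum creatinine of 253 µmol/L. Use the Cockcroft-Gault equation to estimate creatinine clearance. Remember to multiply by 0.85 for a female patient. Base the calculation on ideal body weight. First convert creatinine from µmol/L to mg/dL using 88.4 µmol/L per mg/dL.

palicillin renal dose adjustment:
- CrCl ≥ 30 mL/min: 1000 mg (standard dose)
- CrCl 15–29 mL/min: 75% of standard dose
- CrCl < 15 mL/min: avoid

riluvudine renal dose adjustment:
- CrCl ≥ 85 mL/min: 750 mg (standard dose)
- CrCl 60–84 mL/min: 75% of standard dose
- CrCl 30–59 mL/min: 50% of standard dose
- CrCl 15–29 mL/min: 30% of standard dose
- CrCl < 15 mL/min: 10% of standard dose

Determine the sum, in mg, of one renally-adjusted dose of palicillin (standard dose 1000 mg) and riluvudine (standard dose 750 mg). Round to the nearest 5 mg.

SCr = 253 / 88.4 = 2.862 mg/dL
CrCl = (140 − 48) × 75 / (72 × 2.862) × 0.85 = 6900.0 / 206.06 × 0.85 ≈ 28.5 mL/min
CrCl ≈ 28 mL/min.
palicillin: 15–29 mL/min → 75% of 1000 mg = 750 mg.
riluvudine: 15–29 mL/min → 30% of 750 mg = 225 mg.
Total = 750 + 225 = 975 mg.

975 mg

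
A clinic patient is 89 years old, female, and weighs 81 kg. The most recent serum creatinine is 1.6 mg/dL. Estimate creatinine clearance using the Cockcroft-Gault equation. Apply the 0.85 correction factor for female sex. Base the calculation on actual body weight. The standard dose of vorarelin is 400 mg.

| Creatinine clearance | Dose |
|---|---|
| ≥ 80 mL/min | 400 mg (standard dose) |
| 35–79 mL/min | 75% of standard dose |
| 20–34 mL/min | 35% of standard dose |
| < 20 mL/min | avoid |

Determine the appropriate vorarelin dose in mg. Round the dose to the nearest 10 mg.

CrCl = (140 − 89) × 81 / (72 × 1.6) × 0.85 = 4131.0 / 115.20 × 0.85 ≈ 30.5 mL/min
CrCl ≈ 30 mL/min → bracket 20–34 mL/min.
35% of 400 mg = 140 mg

140 mg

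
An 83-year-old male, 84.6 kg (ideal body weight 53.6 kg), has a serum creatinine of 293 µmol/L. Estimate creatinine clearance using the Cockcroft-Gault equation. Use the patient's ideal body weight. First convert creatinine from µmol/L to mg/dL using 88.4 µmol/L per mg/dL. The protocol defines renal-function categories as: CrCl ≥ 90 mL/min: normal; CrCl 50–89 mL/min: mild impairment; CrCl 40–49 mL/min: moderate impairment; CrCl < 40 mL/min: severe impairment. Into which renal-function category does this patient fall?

severe impairment

SCr = 293 / 88.4 = 3.314 mg/dL
CrCl = (140 − 83) × 53.6 / (72 × 3.314) = 3055.2 / 238.61 ≈ 12.8 mL/min
13 mL/min falls in the 'severe impairment' range.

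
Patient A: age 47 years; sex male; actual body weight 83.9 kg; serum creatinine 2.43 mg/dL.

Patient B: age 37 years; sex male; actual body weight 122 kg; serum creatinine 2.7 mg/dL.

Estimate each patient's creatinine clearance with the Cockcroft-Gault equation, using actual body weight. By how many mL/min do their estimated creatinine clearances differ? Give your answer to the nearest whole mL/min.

Patient A: CrCl = (140 − 47) × 83.9 / (72 × 2.43) = 7802.7 / 174.96 ≈ 44.6 mL/min
Patient B: CrCl = (140 − 37) × 122 / (72 × 2.7) = 12566.0 / 194.40 ≈ 64.6 mL/min
|44.6 − 64.6| = 20.0 mL/min

20 mL/min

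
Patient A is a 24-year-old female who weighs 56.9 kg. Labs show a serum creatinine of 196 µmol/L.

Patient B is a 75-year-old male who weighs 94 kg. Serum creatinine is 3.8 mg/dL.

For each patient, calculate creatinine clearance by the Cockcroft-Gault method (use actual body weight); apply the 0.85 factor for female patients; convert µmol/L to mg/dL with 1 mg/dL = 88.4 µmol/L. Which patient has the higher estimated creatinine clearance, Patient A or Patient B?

Patient A: SCr = 196 / 88.4 = 2.217 mg/dL
Patient A: CrCl = (140 − 24) × 56.9 / (72 × 2.217) × 0.85 = 6600.4 / 159.62 × 0.85 ≈ 35.1 mL/min
Patient B: CrCl = (140 − 75) × 94 / (72 × 3.8) = 6110.0 / 273.60 ≈ 22.3 mL/min
35.1 vs 22.3 mL/min → Patient A is higher.

Patient A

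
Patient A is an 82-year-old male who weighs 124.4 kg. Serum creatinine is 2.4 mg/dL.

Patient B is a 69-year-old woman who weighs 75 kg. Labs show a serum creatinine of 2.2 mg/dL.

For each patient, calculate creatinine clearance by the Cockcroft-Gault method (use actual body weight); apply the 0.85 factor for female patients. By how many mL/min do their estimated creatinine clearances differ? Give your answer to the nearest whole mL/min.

Patient A: CrCl = (140 − 82) × 124.4 / (72 × 2.4) = 7215.2 / 172.80 ≈ 41.8 mL/min
Patient B: CrCl = (140 − 69) × 75 / (72 × 2.2) × 0.85 = 5325.0 / 158.40 × 0.85 ≈ 28.6 mL/min
|41.8 − 28.6| = 13.2 mL/min

13 mL/min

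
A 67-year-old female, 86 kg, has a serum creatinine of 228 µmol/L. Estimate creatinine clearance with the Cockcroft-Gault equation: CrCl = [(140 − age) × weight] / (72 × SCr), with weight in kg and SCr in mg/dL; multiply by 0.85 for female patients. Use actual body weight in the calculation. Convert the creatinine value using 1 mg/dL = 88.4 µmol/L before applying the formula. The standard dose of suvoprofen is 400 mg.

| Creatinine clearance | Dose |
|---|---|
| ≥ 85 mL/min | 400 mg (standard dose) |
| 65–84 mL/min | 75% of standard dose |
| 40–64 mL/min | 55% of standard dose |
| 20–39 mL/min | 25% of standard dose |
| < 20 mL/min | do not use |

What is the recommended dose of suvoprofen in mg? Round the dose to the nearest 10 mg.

100 mg

SCr = 228 / 88.4 = 2.579 mg/dL
CrCl = (140 − 67) × 86 / (72 × 2.579) × 0.85 = 6278.0 / 185.69 × 0.85 ≈ 28.7 mL/min
CrCl ≈ 29 mL/min → bracket 20–39 mL/min.
25% of 400 mg = 100 mg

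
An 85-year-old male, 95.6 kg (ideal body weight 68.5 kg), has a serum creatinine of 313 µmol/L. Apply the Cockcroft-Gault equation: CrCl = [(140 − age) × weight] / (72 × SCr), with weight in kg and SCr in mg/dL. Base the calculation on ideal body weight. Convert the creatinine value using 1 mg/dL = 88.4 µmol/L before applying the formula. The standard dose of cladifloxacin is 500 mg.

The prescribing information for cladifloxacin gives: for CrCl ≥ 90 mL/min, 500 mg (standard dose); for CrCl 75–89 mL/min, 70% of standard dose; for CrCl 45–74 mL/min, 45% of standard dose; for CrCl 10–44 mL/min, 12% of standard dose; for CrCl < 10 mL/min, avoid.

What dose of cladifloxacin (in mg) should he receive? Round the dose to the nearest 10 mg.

SCr = 313 / 88.4 = 3.541 mg/dL
CrCl = (140 − 85) × 68.5 / (72 × 3.541) = 3767.5 / 254.95 ≈ 14.8 mL/min
CrCl ≈ 15 mL/min → bracket 10–44 mL/min.
12% of 500 mg = 60 mg

60 mg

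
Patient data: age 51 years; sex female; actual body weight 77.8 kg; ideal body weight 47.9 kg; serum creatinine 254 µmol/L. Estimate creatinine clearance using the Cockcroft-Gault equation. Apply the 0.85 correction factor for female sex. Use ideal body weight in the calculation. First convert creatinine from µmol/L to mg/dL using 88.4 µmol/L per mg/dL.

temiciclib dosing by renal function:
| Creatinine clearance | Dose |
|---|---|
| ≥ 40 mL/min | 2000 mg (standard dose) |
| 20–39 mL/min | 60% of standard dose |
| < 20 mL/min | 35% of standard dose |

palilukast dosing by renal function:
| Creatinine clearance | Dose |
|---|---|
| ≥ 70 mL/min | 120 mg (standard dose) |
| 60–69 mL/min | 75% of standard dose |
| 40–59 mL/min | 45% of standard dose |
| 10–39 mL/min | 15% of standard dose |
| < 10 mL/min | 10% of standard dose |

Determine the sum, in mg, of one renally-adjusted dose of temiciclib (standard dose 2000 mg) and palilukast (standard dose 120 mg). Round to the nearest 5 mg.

SCr = 254 / 88.4 = 2.873 mg/dL
CrCl = (140 − 51) × 47.9 / (72 × 2.873) × 0.85 = 4263.1 / 206.86 × 0.85 ≈ 17.5 mL/min
CrCl ≈ 18 mL/min.
temiciclib: < 20 mL/min → 35% of 2000 mg = 700 mg.
palilukast: 10–39 mL/min → 15% of 120 mg = 18 mg.
Total = 700 + 18 = 718 mg.

720 mg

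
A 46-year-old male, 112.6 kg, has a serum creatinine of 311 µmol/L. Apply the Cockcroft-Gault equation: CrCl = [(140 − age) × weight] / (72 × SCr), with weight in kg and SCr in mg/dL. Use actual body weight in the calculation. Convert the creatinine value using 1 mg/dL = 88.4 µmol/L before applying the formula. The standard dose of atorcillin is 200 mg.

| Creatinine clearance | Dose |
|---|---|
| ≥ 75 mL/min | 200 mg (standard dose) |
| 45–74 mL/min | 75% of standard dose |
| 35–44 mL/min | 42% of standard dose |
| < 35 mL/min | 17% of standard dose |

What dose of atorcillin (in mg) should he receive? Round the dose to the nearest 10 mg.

80 mg

SCr = 311 / 88.4 = 3.518 mg/dL
CrCl = (140 − 46) × 112.6 / (72 × 3.518) = 10584.4 / 253.30 ≈ 41.8 mL/min
CrCl ≈ 42 mL/min → bracket 35–44 mL/min.
42% of 200 mg = 84 mg → 80 mg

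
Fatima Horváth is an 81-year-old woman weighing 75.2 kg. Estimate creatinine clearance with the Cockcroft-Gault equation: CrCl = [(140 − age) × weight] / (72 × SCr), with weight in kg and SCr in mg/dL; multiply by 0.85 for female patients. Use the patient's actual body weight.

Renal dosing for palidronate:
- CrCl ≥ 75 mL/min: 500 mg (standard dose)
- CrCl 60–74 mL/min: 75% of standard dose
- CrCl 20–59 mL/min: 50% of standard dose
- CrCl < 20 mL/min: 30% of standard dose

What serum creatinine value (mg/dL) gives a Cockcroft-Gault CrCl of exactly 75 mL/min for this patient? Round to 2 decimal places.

0.70 mg/dL

Standard dose requires CrCl ≥ 75 mL/min.
Set (140 − 81) × 75.2 × 0.85 / (72 × SCr) = 75
SCr = (140 − 81) × 75.2 × 0.85 / (72 × 75) = 0.698 mg/dL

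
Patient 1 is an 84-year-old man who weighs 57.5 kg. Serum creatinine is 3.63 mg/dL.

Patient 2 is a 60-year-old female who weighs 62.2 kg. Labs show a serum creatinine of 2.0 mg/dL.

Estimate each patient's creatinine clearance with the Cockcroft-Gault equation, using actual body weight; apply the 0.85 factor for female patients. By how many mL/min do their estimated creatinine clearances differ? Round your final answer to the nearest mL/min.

17 mL/min

Patient 1: CrCl = (140 − 84) × 57.5 / (72 × 3.63) = 3220.0 / 261.36 ≈ 12.3 mL/min
Patient 2: CrCl = (140 − 60) × 62.2 / (72 × 2) × 0.85 = 4976.0 / 144.00 × 0.85 ≈ 29.4 mL/min
|12.3 − 29.4| = 17.1 mL/min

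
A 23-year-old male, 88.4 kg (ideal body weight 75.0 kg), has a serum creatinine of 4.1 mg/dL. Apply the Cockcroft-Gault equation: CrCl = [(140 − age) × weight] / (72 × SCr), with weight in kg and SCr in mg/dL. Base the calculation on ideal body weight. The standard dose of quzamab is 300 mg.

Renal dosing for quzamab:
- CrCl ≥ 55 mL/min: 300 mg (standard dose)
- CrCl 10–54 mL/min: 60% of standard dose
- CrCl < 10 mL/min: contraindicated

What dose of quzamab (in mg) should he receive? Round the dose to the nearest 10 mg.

CrCl = (140 − 23) × 75 / (72 × 4.1) = 8775.0 / 295.20 ≈ 29.7 mL/min
CrCl ≈ 30 mL/min → bracket 10–54 mL/min.
60% of 300 mg = 180 mg

180 mg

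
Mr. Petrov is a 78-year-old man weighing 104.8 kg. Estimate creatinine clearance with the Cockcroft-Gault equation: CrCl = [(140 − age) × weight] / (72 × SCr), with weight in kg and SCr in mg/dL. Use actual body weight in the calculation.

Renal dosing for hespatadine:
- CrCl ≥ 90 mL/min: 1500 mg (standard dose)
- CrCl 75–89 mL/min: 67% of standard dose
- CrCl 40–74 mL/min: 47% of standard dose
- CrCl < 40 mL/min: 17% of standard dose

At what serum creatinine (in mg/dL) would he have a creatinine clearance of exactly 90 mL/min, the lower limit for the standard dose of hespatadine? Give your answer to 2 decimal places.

1.00 mg/dL

Standard dose requires CrCl ≥ 90 mL/min.
Set (140 − 78) × 104.8 / (72 × SCr) = 90
SCr = (140 − 78) × 104.8 / (72 × 90) = 1.003 mg/dL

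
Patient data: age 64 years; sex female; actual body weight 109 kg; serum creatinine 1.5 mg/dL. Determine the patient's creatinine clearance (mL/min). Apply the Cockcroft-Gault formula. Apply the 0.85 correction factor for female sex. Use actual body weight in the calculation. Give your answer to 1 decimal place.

CrCl = (140 − 64) × 109 / (72 × 1.5) × 0.85 = 8284.0 / 108.00 × 0.85 ≈ 65.2 mL/min

65.2 mL/min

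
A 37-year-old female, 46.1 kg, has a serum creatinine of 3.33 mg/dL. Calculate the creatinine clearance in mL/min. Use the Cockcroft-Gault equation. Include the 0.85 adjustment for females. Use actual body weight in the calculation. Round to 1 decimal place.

16.8 mL/min

CrCl = (140 − 37) × 46.1 / (72 × 3.33) × 0.85 = 4748.3 / 239.76 × 0.85 ≈ 16.8 mL/min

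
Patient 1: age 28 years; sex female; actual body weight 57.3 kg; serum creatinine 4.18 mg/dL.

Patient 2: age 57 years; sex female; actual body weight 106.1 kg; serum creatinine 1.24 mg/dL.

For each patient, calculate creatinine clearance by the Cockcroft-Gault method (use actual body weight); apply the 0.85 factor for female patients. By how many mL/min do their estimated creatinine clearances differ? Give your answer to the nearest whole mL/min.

Patient 1: CrCl = (140 − 28) × 57.3 / (72 × 4.18) × 0.85 = 6417.6 / 300.96 × 0.85 ≈ 18.1 mL/min
Patient 2: CrCl = (140 − 57) × 106.1 / (72 × 1.24) × 0.85 = 8806.3 / 89.28 × 0.85 ≈ 83.8 mL/min
|18.1 − 83.8| = 65.7 mL/min

66 mL/min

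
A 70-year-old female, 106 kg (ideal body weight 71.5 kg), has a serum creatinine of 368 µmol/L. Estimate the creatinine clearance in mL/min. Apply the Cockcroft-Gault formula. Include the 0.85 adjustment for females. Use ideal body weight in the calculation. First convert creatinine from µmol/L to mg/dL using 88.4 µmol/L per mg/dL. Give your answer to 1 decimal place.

SCr = 368 / 88.4 = 4.163 mg/dL
CrCl = (140 − 70) × 71.5 / (72 × 4.163) × 0.85 = 5005.0 / 299.74 × 0.85 ≈ 14.2 mL/min

14.2 mL/min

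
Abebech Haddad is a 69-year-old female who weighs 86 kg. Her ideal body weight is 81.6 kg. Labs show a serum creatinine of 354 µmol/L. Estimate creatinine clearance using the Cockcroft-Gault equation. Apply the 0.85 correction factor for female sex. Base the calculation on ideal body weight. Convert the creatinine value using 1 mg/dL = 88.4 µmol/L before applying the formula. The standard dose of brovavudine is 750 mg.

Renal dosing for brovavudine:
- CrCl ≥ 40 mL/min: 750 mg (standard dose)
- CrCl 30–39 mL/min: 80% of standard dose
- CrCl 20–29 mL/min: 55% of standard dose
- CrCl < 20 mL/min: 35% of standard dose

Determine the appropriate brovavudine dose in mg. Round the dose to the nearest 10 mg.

260 mg

SCr = 354 / 88.4 = 4.005 mg/dL
CrCl = (140 − 69) × 81.6 / (72 × 4.005) × 0.85 = 5793.6 / 288.36 × 0.85 ≈ 17.1 mL/min
CrCl ≈ 17 mL/min → bracket < 20 mL/min.
35% of 750 mg = 262.5 mg → 260 mg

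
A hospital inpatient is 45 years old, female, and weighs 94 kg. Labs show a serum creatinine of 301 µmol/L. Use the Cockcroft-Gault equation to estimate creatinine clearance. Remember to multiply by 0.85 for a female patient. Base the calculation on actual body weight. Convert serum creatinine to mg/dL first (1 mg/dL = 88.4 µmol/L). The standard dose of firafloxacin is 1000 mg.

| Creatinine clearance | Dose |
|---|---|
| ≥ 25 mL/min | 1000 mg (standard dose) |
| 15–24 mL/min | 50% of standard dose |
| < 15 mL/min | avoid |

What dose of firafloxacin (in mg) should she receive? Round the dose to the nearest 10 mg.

SCr = 301 / 88.4 = 3.405 mg/dL
CrCl = (140 − 45) × 94 / (72 × 3.405) × 0.85 = 8930.0 / 245.16 × 0.85 ≈ 31.0 mL/min
CrCl ≈ 31 mL/min → bracket ≥ 25 mL/min.
100% of 1000 mg = 1000 mg

1000 mg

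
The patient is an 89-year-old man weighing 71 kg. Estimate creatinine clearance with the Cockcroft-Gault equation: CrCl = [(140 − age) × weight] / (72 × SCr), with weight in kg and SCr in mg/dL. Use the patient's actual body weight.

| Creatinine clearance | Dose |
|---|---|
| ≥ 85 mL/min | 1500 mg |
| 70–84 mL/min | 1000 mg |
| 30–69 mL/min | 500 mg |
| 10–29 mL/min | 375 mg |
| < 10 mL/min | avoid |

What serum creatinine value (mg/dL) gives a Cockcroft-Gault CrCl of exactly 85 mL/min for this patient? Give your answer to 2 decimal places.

0.59 mg/dL

Standard dose requires CrCl ≥ 85 mL/min.
Set (140 − 89) × 71 / (72 × SCr) = 85
SCr = (140 − 89) × 71 / (72 × 85) = 0.592 mg/dL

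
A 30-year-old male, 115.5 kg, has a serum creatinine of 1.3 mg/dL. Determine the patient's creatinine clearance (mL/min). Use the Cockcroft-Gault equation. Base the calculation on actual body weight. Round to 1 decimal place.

135.7 mL/min

CrCl = (140 − 30) × 115.5 / (72 × 1.3) = 12705.0 / 93.60 ≈ 135.7 mL/min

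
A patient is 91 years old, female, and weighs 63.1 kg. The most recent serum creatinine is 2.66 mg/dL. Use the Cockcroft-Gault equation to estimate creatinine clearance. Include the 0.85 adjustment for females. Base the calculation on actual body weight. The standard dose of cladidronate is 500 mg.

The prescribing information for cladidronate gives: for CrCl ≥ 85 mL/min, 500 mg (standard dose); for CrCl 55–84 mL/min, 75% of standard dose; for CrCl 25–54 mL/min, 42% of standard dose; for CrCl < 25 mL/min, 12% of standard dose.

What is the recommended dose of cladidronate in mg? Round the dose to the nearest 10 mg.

CrCl = (140 − 91) × 63.1 / (72 × 2.66) × 0.85 = 3091.9 / 191.52 × 0.85 ≈ 13.7 mL/min
CrCl ≈ 14 mL/min → bracket < 25 mL/min.
12% of 500 mg = 60 mg

60 mg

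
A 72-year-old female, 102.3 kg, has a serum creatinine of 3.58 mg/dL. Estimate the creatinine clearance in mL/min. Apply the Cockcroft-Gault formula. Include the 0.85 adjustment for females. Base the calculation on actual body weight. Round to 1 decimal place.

CrCl = (140 − 72) × 102.3 / (72 × 3.58) × 0.85 = 6956.4 / 257.76 × 0.85 ≈ 22.9 mL/min

22.9 mL/min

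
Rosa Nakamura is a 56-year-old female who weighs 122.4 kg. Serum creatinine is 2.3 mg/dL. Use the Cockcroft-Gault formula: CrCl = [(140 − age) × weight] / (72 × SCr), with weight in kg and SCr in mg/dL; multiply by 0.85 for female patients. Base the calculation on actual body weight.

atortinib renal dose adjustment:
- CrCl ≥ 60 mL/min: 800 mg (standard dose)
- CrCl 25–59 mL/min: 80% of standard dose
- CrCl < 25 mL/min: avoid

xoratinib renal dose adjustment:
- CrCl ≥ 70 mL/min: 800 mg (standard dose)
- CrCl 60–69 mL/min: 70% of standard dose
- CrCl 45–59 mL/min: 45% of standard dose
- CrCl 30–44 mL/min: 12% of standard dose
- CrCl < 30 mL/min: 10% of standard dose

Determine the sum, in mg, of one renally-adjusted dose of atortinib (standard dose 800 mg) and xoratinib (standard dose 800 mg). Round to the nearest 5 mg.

1000 mg

CrCl = (140 − 56) × 122.4 / (72 × 2.3) × 0.85 = 10281.6 / 165.60 × 0.85 ≈ 52.8 mL/min
CrCl ≈ 53 mL/min.
atortinib: 25–59 mL/min → 80% of 800 mg = 640 mg.
xoratinib: 45–59 mL/min → 45% of 800 mg = 360 mg.
Total = 640 + 360 = 1000 mg.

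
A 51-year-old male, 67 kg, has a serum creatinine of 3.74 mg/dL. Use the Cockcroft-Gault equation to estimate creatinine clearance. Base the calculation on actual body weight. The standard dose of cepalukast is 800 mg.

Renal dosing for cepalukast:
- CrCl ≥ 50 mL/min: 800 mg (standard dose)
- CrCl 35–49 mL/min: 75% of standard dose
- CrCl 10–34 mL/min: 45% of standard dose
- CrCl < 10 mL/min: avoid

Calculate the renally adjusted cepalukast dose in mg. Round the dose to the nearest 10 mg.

CrCl = (140 − 51) × 67 / (72 × 3.74) = 5963.0 / 269.28 ≈ 22.1 mL/min
CrCl ≈ 22 mL/min → bracket 10–34 mL/min.
45% of 800 mg = 360 mg

360 mg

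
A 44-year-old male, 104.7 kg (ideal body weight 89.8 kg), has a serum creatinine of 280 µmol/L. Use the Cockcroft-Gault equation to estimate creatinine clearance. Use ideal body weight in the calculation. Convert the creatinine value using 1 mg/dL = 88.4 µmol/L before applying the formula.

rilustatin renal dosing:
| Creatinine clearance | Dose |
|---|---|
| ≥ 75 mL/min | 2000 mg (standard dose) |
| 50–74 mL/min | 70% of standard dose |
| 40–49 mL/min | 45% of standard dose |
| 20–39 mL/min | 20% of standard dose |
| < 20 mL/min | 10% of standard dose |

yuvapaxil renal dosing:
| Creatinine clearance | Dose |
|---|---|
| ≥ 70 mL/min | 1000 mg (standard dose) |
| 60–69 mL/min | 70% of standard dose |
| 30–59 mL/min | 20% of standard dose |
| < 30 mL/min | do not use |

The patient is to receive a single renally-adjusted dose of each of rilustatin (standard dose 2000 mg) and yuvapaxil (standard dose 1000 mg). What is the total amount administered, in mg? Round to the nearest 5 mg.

SCr = 280 / 88.4 = 3.167 mg/dL
CrCl = (140 − 44) × 89.8 / (72 × 3.167) = 8620.8 / 228.02 ≈ 37.8 mL/min
CrCl ≈ 38 mL/min.
rilustatin: 20–39 mL/min → 20% of 2000 mg = 400 mg.
yuvapaxil: 30–59 mL/min → 20% of 1000 mg = 200 mg.
Total = 400 + 200 = 600 mg.

600 mg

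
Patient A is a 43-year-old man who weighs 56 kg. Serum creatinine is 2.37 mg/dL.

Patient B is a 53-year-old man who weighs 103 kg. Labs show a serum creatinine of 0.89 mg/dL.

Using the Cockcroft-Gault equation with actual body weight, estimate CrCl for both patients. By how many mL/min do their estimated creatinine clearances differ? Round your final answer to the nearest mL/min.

108 mL/min

Patient A: CrCl = (140 − 43) × 56 / (72 × 2.37) = 5432.0 / 170.64 ≈ 31.8 mL/min
Patient B: CrCl = (140 − 53) × 103 / (72 × 0.89) = 8961.0 / 64.08 ≈ 139.8 mL/min
|31.8 − 139.8| = 108.0 mL/min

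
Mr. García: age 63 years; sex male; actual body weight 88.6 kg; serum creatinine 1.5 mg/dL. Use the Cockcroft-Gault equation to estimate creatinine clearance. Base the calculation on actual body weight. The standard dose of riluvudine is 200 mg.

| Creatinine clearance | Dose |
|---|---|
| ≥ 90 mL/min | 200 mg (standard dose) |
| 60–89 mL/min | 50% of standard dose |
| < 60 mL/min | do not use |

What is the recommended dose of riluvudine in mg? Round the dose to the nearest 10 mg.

CrCl = (140 − 63) × 88.6 / (72 × 1.5) = 6822.2 / 108.00 ≈ 63.2 mL/min
CrCl ≈ 63 mL/min → bracket 60–89 mL/min.
50% of 200 mg = 100 mg

100 mg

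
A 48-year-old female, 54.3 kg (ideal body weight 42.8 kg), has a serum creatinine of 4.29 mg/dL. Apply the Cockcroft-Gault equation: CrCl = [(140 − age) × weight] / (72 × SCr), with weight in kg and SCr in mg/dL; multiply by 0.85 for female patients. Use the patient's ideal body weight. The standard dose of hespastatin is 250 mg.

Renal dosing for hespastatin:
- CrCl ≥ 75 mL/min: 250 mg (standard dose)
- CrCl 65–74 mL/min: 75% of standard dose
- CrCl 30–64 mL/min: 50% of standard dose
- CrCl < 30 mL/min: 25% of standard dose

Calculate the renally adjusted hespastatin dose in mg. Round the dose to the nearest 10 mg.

CrCl = (140 − 48) × 42.8 / (72 × 4.29) × 0.85 = 3937.6 / 308.88 × 0.85 ≈ 10.8 mL/min
CrCl ≈ 11 mL/min → bracket < 30 mL/min.
25% of 250 mg = 62.5 mg → 60 mg

60 mg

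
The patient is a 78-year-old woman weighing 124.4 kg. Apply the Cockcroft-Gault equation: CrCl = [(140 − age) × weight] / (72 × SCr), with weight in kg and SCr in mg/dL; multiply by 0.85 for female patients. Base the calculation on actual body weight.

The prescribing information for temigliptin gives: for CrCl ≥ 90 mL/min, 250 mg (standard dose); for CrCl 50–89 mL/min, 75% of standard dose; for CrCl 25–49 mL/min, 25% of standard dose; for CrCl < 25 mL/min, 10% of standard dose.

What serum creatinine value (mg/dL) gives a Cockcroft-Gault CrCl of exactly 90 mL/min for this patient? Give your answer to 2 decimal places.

1.01 mg/dL

Standard dose requires CrCl ≥ 90 mL/min.
Set (140 − 78) × 124.4 × 0.85 / (72 × SCr) = 90
SCr = (140 − 78) × 124.4 × 0.85 / (72 × 90) = 1.012 mg/dL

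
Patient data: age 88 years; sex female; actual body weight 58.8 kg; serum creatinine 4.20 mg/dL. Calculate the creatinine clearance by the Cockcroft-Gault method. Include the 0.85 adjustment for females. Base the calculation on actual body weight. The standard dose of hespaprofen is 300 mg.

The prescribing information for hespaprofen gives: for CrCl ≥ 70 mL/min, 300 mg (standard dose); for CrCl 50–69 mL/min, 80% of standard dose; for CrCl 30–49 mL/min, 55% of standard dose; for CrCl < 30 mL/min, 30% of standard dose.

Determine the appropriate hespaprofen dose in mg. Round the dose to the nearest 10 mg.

90 mg

CrCl = (140 − 88) × 58.8 / (72 × 4.2) × 0.85 = 3057.6 / 302.40 × 0.85 ≈ 8.6 mL/min
CrCl ≈ 9 mL/min → bracket < 30 mL/min.
30% of 300 mg = 90 mg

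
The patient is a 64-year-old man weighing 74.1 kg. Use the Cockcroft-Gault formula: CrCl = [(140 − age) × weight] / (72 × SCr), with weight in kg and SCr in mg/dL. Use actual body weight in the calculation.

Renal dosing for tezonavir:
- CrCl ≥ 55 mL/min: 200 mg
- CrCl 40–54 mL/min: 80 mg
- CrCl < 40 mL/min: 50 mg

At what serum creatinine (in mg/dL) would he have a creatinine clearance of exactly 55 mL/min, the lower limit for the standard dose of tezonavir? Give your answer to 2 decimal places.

Standard dose requires CrCl ≥ 55 mL/min.
Set (140 − 64) × 74.1 / (72 × SCr) = 55
SCr = (140 − 64) × 74.1 / (72 × 55) = 1.422 mg/dL

1.42 mg/dL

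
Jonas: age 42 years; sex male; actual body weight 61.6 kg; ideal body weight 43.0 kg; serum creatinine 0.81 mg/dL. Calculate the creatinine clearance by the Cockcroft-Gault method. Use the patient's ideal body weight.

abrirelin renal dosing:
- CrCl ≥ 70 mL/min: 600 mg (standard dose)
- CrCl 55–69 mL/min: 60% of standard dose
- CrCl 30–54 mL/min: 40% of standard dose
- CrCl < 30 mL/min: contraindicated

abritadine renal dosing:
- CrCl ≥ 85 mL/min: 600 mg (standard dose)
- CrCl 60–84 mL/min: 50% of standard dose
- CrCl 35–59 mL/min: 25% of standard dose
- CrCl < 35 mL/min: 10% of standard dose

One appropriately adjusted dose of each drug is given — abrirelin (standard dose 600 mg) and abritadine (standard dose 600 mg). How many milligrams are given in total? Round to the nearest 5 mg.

CrCl = (140 − 42) × 43 / (72 × 0.81) = 4214.0 / 58.32 ≈ 72.3 mL/min
CrCl ≈ 72 mL/min.
abrirelin: ≥ 70 mL/min → 100% of 600 mg = 600 mg.
abritadine: 60–84 mL/min → 50% of 600 mg = 300 mg.
Total = 600 + 300 = 900 mg.

900 mg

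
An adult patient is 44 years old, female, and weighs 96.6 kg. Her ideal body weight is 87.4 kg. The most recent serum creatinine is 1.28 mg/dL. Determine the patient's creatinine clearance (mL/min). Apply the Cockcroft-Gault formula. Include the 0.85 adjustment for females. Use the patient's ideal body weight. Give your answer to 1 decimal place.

77.4 mL/min

CrCl = (140 − 44) × 87.4 / (72 × 1.28) × 0.85 = 8390.4 / 92.16 × 0.85 ≈ 77.4 mL/min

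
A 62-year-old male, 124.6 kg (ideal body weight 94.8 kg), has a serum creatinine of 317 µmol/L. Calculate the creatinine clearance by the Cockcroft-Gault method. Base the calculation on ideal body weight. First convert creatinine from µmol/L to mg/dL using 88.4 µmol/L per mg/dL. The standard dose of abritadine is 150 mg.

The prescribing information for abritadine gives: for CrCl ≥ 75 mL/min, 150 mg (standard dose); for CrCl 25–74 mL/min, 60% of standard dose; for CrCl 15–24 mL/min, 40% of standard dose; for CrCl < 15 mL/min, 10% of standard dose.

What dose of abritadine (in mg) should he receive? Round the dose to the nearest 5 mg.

SCr = 317 / 88.4 = 3.586 mg/dL
CrCl = (140 − 62) × 94.8 / (72 × 3.586) = 7394.4 / 258.19 ≈ 28.6 mL/min
CrCl ≈ 29 mL/min → bracket 25–74 mL/min.
60% of 150 mg = 90 mg

90 mg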